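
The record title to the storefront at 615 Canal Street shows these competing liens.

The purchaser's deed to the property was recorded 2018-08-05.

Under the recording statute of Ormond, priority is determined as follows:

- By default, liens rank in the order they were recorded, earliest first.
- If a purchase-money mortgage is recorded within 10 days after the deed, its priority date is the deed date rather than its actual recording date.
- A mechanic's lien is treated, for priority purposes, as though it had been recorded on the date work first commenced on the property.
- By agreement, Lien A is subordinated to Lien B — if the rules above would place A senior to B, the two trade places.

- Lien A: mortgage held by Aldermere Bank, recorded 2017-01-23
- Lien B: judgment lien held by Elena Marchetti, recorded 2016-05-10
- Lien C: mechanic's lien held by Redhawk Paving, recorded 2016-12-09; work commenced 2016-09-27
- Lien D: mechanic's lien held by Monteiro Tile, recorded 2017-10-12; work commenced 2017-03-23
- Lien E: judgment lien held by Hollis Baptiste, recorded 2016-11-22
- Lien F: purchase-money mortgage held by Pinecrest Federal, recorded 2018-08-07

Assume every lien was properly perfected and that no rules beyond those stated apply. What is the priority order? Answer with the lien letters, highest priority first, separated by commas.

B, C, E, A, D, F

Effective dates after the stated exceptions: C is treated as recorded 2016-09-27, the work-commencement date; D's effective date is 2017-03-23, when work began; F was recorded within the 10-day window, so its effective date is the deed date 2018-08-05.
Sorted by effective date: B (2016-05-10), C (2016-09-27), E (2016-11-22), A (2017-01-23), D (2017-03-23), F (2018-08-05).
Since A is not senior to B, the subordination leaves the order unchanged.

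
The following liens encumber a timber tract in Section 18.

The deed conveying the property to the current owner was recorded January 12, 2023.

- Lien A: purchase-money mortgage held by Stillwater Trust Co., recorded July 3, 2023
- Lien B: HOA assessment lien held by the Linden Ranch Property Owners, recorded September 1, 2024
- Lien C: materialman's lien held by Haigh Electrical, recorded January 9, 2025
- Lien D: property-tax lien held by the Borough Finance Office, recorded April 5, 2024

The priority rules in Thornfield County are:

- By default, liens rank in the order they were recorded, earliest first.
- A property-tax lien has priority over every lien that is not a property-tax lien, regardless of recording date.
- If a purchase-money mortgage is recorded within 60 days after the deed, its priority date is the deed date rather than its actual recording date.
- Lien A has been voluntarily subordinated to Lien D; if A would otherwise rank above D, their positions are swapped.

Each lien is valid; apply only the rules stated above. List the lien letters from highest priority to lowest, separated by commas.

D, A, B, C

First, effective dates: A was recorded 172 days after the deed, outside the 60-day window, so it keeps its recording date.
D, as a property-tax lien, has superpriority and ranks first.
The other liens, earliest effective date first: A (July 3, 2023), B (September 1, 2024), C (January 9, 2025).
Since A is not senior to D, the subordination leaves the order unchanged.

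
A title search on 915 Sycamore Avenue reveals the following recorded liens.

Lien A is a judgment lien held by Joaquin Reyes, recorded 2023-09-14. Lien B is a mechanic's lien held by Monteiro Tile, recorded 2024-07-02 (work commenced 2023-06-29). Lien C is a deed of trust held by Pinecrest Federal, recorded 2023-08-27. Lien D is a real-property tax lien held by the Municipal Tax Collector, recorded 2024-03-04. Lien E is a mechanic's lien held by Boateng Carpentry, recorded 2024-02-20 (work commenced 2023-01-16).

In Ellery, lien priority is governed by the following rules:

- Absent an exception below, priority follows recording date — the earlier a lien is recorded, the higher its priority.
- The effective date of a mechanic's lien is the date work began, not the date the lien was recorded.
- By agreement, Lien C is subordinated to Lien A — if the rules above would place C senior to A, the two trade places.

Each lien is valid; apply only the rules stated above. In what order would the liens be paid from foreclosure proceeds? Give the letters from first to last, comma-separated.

E, B, A, C, D

Adjusting effective dates: B relates back to 2023-06-29 (work commenced); E's effective date is 2023-01-16, when work began.
By effective date, earliest first: E (2023-01-16), B (2023-06-29), C (2023-08-27), A (2023-09-14), D (2024-03-04).
The subordination applies — C was senior to A — so C and A swap.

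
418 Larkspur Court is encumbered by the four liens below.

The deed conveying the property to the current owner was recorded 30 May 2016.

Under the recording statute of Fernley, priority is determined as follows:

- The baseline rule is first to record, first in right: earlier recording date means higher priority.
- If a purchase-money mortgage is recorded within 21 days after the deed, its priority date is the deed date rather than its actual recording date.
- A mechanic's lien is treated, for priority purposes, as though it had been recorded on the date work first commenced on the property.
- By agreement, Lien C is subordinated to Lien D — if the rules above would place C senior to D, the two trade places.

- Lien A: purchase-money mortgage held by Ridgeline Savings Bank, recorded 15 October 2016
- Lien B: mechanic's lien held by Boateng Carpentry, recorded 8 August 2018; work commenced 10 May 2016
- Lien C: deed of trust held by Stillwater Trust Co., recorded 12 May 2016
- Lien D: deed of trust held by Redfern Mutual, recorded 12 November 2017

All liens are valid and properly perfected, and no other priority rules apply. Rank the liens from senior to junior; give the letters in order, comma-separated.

Adjusting effective dates: A missed the 21-day window (138 days after the deed), so its recording date stands; B's effective date is 10 May 2016, when work began.
Ordering by effective date: B (10 May 2016), C (12 May 2016), A (15 October 2016), D (12 November 2017).
Because C would otherwise rank above D, the subordination swaps them.

B, D, A, C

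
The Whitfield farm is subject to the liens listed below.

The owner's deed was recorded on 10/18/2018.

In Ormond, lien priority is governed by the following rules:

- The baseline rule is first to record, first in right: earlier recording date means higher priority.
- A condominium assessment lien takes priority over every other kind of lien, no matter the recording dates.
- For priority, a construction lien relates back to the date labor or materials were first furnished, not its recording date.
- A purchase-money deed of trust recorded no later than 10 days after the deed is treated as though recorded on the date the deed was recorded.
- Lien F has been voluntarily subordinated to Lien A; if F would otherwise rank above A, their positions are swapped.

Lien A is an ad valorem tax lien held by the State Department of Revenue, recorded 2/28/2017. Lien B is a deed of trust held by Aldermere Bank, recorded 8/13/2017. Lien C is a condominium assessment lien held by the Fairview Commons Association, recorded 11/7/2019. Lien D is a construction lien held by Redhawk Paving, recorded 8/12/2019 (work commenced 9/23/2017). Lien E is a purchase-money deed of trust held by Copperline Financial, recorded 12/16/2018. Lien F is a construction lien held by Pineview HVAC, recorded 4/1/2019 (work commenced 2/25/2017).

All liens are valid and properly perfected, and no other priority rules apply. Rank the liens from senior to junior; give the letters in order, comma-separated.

First, effective dates: D's effective date is 9/23/2017, when work began; E was recorded 59 days after the deed — beyond 10 days — so no relation-back applies; F is treated as recorded 2/25/2017, the work-commencement date.
As a condominium assessment lien, C is senior to every other lien.
Remaining liens by effective date: F (2/25/2017), A (2/28/2017), B (8/13/2017), D (9/23/2017), E (12/16/2018).
Because F would otherwise rank above A, the subordination swaps them.

C, A, F, B, D, E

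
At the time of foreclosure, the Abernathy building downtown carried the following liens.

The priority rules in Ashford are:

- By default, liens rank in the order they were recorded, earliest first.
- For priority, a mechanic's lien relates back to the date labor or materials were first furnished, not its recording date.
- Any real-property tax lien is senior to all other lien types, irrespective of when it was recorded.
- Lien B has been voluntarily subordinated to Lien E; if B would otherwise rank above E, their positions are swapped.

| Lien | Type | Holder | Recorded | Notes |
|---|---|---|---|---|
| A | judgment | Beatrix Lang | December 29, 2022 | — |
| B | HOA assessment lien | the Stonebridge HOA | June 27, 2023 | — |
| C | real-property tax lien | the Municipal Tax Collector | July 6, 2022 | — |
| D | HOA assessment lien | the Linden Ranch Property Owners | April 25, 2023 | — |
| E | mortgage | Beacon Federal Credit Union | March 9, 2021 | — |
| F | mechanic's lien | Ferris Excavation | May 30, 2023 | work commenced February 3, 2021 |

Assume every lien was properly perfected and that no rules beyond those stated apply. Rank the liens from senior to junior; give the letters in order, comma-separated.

C, F, E, A, D, B

Adjusting effective dates: F is treated as recorded February 3, 2021, the work-commencement date.
C is a real-property tax lien and takes priority over every other lien.
Ordering the rest by effective date: F (February 3, 2021), E (March 9, 2021), A (December 29, 2022), D (April 25, 2023), B (June 27, 2023).
B already ranks below E; the subordination has no effect.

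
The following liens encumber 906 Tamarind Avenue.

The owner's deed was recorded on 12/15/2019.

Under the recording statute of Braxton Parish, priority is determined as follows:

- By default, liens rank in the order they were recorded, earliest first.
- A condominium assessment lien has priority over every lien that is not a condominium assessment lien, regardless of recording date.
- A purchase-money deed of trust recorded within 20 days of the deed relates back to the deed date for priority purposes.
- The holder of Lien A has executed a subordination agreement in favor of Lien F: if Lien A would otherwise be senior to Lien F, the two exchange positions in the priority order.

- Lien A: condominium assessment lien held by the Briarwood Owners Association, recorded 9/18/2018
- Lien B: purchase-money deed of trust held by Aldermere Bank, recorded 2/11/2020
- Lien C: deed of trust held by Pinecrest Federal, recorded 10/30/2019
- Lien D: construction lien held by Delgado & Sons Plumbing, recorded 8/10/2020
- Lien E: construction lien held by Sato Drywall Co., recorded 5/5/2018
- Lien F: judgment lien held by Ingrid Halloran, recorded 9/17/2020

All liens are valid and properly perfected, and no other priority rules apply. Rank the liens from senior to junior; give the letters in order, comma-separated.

Effective dates after the stated exceptions: B was recorded 58 days after the deed — beyond 20 days — so no relation-back applies.
A, as a condominium assessment lien, has superpriority and ranks first.
Among the remaining liens, by effective date: E (5/5/2018), C (10/30/2019), B (2/11/2020), D (8/10/2020), F (9/17/2020).
The subordination applies — A was senior to F — so A and F swap.

F, E, C, B, D, A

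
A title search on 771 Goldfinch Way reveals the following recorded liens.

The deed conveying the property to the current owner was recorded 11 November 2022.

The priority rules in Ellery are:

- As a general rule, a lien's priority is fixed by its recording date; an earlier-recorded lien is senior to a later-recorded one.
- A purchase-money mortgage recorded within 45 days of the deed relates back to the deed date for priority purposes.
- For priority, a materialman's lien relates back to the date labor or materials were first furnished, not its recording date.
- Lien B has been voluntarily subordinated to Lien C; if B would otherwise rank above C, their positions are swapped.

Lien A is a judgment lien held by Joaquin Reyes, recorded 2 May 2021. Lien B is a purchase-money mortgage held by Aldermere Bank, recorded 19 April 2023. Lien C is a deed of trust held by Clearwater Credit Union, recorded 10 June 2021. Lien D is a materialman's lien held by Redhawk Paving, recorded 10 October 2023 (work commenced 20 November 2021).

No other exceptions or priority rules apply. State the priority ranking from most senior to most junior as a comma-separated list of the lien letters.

Effective dates after the stated exceptions: B was recorded 159 days after the deed — beyond 45 days — so no relation-back applies; D's effective date is 20 November 2021, when work began.
By effective date, earliest first: A (2 May 2021), C (10 June 2021), D (20 November 2021), B (19 April 2023).
B already ranks below C; the subordination has no effect.

A, C, D, B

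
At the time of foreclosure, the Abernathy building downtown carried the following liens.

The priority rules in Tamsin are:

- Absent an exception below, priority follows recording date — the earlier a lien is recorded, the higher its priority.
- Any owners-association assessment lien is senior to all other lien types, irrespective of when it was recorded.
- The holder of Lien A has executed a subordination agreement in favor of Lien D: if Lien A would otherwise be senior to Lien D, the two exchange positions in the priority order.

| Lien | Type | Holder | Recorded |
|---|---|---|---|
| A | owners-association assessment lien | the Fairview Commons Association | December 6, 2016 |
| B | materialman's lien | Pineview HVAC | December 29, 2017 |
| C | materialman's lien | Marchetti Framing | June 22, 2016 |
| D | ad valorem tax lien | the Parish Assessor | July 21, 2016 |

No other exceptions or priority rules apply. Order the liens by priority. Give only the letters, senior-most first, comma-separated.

D, C, A, B

As an owners-association assessment lien, A is senior to every other lien.
Among the remaining liens, by effective date: C (June 22, 2016), D (July 21, 2016), B (December 29, 2017).
Because A would otherwise rank above D, the subordination swaps them.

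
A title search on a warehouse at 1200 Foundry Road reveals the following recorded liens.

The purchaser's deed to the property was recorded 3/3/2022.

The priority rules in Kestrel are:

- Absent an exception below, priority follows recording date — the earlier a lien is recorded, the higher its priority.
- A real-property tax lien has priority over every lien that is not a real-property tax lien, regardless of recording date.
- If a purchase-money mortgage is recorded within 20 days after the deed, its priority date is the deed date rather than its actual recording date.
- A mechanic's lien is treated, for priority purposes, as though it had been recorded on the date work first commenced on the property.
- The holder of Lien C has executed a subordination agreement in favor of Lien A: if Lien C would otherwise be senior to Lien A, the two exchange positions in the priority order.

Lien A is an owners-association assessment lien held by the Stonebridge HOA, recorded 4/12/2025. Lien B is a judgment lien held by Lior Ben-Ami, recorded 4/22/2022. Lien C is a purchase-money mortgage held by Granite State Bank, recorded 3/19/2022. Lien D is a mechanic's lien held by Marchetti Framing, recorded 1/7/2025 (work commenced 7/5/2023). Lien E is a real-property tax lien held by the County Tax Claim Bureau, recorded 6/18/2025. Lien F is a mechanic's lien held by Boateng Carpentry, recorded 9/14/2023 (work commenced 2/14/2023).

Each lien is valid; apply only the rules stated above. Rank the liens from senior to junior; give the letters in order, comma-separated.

E, A, B, F, D, C

First, effective dates: C's effective date is the deed date, 3/3/2022; D is treated as recorded 7/5/2023, the work-commencement date; F relates back to 2/14/2023 (work commenced).
E is a real-property tax lien, so it outranks all other liens regardless of date.
Among the remaining liens, by effective date: C (3/3/2022), B (4/22/2022), F (2/14/2023), D (7/5/2023), A (4/12/2025).
Because C would otherwise rank above A, the subordination swaps them.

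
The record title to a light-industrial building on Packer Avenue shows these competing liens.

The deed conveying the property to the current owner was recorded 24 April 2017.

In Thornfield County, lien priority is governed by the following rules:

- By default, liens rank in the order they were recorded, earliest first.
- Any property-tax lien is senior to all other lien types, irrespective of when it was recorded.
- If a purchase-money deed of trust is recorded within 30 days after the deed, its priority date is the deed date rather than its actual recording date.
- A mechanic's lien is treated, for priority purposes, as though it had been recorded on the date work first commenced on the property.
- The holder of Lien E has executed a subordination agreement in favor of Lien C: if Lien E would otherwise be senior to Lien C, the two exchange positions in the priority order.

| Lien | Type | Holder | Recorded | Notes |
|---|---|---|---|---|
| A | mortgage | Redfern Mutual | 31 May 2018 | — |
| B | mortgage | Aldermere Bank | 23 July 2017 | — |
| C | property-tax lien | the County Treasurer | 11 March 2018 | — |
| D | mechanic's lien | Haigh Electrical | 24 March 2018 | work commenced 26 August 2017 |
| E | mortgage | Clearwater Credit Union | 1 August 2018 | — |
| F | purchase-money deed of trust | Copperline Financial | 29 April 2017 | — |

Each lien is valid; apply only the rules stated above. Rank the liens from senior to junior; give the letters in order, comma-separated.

Adjusting effective dates: D's effective date is 26 August 2017, when work began; F's effective date is the deed date, 24 April 2017.
C is a property-tax lien and takes priority over every other lien.
The other liens, earliest effective date first: F (24 April 2017), B (23 July 2017), D (26 August 2017), A (31 May 2018), E (1 August 2018).
E is already junior to C, so the subordination agreement changes nothing.

C, F, B, D, A, E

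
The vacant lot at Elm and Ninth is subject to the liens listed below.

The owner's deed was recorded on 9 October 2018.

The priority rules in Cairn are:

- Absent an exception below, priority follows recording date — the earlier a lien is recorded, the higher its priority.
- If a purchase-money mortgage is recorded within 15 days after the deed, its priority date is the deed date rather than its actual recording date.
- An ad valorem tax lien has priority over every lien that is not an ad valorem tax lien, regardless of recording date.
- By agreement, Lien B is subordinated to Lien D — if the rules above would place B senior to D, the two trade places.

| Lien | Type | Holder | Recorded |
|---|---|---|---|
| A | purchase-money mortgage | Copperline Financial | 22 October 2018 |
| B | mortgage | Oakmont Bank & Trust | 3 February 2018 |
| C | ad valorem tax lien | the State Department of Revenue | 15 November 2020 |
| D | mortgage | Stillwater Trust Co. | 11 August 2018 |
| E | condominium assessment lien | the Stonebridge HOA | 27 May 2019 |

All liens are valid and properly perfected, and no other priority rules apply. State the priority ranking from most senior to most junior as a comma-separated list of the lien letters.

C, D, B, A, E

Effective dates after the stated exceptions: A's effective date is the deed date, 9 October 2018.
C is an ad valorem tax lien and takes priority over every other lien.
Ordering the rest by effective date: B (3 February 2018), D (11 August 2018), A (9 October 2018), E (27 May 2019).
B is senior to D before the subordination, so the two trade places.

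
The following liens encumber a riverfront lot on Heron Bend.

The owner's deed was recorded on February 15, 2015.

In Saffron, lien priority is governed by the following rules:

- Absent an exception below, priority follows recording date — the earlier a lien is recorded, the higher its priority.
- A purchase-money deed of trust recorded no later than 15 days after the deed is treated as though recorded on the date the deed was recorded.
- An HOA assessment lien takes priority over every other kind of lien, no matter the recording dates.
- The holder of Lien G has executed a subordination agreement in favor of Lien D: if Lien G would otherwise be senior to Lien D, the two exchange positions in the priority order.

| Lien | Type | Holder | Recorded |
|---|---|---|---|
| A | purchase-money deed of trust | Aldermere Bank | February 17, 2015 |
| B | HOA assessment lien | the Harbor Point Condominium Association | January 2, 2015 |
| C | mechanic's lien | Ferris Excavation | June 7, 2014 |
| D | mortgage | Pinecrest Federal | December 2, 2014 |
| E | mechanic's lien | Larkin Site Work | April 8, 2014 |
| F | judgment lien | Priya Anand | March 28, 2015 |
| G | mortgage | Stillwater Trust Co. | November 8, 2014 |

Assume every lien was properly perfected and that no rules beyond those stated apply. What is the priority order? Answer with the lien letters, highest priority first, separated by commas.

B, E, C, D, G, A, F

First, effective dates: A relates back to the deed date February 15, 2015.
B is an HOA assessment lien and takes priority over every other lien.
Among the remaining liens, by effective date: E (April 8, 2014), C (June 7, 2014), G (November 8, 2014), D (December 2, 2014), A (February 15, 2015), F (March 28, 2015).
G is senior to D before the subordination, so the two trade places.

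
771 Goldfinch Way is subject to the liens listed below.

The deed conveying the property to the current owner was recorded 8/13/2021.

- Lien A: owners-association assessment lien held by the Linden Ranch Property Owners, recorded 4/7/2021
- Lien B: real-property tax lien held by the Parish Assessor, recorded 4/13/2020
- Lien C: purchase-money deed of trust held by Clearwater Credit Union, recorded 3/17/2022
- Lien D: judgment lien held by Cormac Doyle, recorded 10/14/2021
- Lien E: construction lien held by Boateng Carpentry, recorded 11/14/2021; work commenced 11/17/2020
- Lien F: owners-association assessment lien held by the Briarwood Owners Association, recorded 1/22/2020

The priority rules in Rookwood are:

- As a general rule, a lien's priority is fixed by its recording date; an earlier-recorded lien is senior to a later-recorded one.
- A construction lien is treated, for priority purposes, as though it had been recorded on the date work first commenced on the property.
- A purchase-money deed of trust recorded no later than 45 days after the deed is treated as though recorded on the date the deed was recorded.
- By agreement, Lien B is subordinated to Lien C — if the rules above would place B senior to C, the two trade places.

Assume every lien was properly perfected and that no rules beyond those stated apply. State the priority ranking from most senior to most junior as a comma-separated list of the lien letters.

Effective dates: C was recorded 216 days after the deed — beyond 45 days — so no relation-back applies; E relates back to 11/17/2020 (work commenced).
Sorted by effective date: F (1/22/2020), B (4/13/2020), E (11/17/2020), A (4/7/2021), D (10/14/2021), C (3/17/2022).
B would otherwise be senior to C, so under the subordination agreement B and C exchange positions.

F, C, E, A, D, B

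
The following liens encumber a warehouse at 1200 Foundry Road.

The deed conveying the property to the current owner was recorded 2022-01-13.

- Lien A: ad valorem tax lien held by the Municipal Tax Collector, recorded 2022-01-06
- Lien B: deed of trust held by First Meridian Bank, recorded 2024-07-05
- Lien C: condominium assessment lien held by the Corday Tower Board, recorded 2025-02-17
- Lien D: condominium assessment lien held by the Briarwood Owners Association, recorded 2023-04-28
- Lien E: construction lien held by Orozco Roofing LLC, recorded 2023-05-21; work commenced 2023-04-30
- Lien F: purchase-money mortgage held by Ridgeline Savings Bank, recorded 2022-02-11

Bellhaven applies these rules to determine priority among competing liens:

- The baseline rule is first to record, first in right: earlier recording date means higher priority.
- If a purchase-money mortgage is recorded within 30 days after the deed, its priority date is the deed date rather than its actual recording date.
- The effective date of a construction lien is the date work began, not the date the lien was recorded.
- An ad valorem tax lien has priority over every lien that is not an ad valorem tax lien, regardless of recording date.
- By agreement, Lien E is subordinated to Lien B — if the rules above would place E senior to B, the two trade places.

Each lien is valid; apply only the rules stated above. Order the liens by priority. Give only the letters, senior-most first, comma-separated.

A, F, D, B, E, C

First, effective dates: E relates back to 2023-04-30 (work commenced); F's effective date is the deed date, 2022-01-13.
A is an ad valorem tax lien and takes priority over every other lien.
Among the remaining liens, by effective date: F (2022-01-13), D (2023-04-28), E (2023-04-30), B (2024-07-05), C (2025-02-17).
The subordination applies — E was senior to B — so E and B swap.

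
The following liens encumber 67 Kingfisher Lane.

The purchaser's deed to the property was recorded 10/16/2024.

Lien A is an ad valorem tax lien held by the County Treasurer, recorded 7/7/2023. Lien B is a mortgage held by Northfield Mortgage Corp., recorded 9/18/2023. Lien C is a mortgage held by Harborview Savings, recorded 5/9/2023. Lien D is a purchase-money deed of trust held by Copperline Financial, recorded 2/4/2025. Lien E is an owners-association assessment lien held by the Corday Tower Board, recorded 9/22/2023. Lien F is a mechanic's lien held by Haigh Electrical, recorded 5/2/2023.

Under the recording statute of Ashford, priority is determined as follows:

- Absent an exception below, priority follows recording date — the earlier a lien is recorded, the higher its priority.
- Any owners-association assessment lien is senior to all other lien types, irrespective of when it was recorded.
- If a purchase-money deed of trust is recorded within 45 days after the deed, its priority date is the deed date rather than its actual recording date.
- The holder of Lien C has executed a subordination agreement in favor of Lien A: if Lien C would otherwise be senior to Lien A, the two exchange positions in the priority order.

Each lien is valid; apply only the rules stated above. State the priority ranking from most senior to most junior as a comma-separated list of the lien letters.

E, F, A, C, B, D

Effective dates: D was recorded 111 days after the deed, outside the 45-day window, so it keeps its recording date.
As an owners-association assessment lien, E is senior to every other lien.
Among the remaining liens, by effective date: F (5/2/2023), C (5/9/2023), A (7/7/2023), B (9/18/2023), D (2/4/2025).
The subordination applies — C was senior to A — so C and A swap.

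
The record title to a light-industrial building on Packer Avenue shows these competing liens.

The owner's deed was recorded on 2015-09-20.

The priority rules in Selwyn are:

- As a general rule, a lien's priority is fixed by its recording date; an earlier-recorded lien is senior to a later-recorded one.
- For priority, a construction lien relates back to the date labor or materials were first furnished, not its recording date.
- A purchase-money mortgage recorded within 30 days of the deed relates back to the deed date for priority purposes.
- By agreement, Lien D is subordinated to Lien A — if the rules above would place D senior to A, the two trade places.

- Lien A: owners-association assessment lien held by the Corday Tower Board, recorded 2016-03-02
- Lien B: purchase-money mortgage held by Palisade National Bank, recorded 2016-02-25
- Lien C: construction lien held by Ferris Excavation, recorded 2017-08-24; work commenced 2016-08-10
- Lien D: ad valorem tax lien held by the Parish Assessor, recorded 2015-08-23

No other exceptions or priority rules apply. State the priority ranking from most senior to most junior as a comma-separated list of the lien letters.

First, effective dates: B was recorded 158 days after the deed — beyond 30 days — so no relation-back applies; C is treated as recorded 2016-08-10, the work-commencement date.
Sorted by effective date: D (2015-08-23), B (2016-02-25), A (2016-03-02), C (2016-08-10).
Because D would otherwise rank above A, the subordination swaps them.

A, B, D, C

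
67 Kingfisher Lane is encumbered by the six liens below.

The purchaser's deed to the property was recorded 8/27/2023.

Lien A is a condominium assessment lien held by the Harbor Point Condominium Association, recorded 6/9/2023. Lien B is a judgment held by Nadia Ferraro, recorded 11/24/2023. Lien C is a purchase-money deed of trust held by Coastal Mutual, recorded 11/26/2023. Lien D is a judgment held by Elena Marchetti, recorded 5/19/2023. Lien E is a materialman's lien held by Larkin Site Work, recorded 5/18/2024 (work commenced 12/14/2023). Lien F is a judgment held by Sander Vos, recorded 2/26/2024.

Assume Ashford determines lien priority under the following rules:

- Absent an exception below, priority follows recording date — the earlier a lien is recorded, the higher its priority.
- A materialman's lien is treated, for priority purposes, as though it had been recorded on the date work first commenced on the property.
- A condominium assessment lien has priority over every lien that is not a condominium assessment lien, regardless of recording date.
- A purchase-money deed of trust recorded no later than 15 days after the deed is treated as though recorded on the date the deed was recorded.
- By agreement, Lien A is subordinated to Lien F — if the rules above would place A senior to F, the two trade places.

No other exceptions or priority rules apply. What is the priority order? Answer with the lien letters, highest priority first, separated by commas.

Effective dates after the stated exceptions: C was recorded 91 days after the deed — beyond 15 days — so no relation-back applies; E relates back to 12/14/2023 (work commenced).
A is a condominium assessment lien and takes priority over every other lien.
The other liens, earliest effective date first: D (5/19/2023), B (11/24/2023), C (11/26/2023), E (12/14/2023), F (2/26/2024).
A is senior to F before the subordination, so the two trade places.

F, D, B, C, E, A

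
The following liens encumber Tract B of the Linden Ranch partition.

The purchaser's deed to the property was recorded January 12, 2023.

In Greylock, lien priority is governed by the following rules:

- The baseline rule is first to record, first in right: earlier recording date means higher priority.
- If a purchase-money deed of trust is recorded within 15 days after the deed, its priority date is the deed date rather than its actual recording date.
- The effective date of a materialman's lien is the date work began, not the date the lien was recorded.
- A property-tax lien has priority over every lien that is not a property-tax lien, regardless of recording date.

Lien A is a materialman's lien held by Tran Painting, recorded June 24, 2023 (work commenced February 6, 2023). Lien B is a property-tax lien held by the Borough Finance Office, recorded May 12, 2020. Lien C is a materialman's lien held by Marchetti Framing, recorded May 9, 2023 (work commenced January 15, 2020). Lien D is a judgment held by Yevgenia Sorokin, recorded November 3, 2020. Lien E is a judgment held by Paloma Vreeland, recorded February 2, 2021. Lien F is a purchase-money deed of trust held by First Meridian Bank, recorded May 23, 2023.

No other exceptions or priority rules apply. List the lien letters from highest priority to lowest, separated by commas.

Adjusting effective dates: A's effective date is February 6, 2023, when work began; C's effective date is January 15, 2020, when work began; F missed the 15-day window (131 days after the deed), so its recording date stands.
B is a property-tax lien, so it outranks all other liens regardless of date.
Remaining liens by effective date: C (January 15, 2020), D (November 3, 2020), E (February 2, 2021), A (February 6, 2023), F (May 23, 2023).

B, C, D, E, A, F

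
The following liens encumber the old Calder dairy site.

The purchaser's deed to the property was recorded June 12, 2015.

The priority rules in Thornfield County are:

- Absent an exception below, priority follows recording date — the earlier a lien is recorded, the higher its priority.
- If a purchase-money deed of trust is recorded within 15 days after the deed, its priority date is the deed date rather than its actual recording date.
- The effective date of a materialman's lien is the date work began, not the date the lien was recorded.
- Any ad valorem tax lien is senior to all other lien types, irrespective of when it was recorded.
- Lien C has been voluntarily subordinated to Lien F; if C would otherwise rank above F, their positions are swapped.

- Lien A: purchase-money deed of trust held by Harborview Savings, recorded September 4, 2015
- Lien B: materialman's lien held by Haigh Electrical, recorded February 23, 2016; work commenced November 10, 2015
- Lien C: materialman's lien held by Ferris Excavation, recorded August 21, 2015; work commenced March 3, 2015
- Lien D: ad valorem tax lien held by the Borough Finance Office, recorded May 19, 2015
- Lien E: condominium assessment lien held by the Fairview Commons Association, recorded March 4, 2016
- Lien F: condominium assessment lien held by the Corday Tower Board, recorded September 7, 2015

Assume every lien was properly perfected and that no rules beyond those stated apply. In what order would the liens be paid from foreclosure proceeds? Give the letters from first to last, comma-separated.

D, F, A, C, B, E

First, effective dates: A missed the 15-day window (84 days after the deed), so its recording date stands; B relates back to November 10, 2015 (work commenced); C relates back to March 3, 2015 (work commenced).
D is an ad valorem tax lien and takes priority over every other lien.
The other liens, earliest effective date first: C (March 3, 2015), A (September 4, 2015), F (September 7, 2015), B (November 10, 2015), E (March 4, 2016).
C is senior to F before the subordination, so the two trade places.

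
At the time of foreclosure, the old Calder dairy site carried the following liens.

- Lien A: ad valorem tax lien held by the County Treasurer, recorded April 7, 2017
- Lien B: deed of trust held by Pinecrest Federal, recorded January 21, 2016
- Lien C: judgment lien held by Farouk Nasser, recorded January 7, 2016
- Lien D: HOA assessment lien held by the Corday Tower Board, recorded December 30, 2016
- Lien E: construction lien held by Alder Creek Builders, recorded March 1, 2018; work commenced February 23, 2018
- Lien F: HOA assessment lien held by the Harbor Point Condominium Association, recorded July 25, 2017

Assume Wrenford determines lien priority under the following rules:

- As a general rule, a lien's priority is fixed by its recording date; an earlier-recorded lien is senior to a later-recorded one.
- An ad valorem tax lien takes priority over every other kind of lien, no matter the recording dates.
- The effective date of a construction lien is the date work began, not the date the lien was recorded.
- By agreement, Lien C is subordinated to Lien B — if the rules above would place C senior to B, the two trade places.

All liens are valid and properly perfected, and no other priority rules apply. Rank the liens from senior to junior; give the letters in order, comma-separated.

A, B, C, D, F, E

Adjusting effective dates: E is treated as recorded February 23, 2018, the work-commencement date.
A is an ad valorem tax lien and takes priority over every other lien.
Ordering the rest by effective date: C (January 7, 2016), B (January 21, 2016), D (December 30, 2016), F (July 25, 2017), E (February 23, 2018).
C would otherwise be senior to B, so under the subordination agreement C and B exchange positions.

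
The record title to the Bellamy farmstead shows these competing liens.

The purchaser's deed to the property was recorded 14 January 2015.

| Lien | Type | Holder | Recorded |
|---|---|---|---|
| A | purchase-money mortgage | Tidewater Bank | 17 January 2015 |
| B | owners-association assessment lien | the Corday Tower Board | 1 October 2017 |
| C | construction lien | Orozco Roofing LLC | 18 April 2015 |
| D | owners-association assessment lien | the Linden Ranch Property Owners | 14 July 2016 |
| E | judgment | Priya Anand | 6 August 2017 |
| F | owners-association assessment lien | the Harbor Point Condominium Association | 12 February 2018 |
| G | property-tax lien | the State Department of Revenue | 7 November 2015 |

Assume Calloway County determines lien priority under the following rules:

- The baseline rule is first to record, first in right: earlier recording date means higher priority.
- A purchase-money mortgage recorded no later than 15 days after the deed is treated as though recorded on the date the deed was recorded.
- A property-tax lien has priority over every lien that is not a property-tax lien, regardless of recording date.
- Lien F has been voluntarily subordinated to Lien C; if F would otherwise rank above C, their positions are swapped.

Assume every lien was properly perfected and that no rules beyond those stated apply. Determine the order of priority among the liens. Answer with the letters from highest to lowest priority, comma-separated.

First, effective dates: A relates back to the deed date 14 January 2015.
G is a property-tax lien and takes priority over every other lien.
Ordering the rest by effective date: A (14 January 2015), C (18 April 2015), D (14 July 2016), E (6 August 2017), B (1 October 2017), F (12 February 2018).
Since F is not senior to C, the subordination leaves the order unchanged.

G, A, C, D, E, B, F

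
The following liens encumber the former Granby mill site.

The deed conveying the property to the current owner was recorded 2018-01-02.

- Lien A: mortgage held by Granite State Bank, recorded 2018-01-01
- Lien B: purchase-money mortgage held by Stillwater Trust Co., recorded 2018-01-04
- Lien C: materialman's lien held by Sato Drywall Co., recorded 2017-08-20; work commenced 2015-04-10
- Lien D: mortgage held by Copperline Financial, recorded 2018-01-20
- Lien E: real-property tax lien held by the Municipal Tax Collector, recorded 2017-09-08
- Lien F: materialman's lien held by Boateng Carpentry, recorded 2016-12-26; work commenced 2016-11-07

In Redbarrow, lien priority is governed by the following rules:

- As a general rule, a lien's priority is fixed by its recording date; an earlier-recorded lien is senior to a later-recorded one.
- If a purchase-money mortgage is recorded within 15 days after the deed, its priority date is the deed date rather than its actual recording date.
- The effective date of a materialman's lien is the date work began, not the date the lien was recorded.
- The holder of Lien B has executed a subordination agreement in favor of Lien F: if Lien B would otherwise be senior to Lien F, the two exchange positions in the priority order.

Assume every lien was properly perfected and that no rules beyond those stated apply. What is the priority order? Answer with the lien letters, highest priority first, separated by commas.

Adjusting effective dates: B relates back to the deed date 2018-01-02; C is treated as recorded 2015-04-10, the work-commencement date; F relates back to 2016-11-07 (work commenced).
Ordering by effective date: C (2015-04-10), F (2016-11-07), E (2017-09-08), A (2018-01-01), B (2018-01-02), D (2018-01-20).
B already ranks below F; the subordination has no effect.

C, F, E, A, B, D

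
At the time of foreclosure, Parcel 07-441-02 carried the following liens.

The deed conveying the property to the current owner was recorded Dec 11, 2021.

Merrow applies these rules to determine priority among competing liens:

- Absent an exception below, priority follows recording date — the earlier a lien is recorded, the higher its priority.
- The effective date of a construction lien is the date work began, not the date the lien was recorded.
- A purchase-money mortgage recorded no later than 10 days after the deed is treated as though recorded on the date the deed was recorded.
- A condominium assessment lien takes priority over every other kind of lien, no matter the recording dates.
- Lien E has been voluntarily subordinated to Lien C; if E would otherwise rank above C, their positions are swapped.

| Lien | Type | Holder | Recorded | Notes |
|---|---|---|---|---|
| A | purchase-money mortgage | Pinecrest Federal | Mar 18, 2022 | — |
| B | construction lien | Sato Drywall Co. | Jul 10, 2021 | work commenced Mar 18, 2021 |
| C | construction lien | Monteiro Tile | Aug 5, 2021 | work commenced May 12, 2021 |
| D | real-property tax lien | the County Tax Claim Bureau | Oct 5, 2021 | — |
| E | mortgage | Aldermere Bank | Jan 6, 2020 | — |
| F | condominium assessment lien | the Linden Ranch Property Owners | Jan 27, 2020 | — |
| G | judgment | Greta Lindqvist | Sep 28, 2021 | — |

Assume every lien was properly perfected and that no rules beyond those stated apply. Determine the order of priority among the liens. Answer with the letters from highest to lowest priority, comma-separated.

F, C, B, E, G, D, A

Effective dates: A missed the 10-day window (97 days after the deed), so its recording date stands; B relates back to Mar 18, 2021 (work commenced); C relates back to May 12, 2021 (work commenced).
As a condominium assessment lien, F is senior to every other lien.
The other liens, earliest effective date first: E (Jan 6, 2020), B (Mar 18, 2021), C (May 12, 2021), G (Sep 28, 2021), D (Oct 5, 2021), A (Mar 18, 2022).
E is senior to C before the subordination, so the two trade places.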